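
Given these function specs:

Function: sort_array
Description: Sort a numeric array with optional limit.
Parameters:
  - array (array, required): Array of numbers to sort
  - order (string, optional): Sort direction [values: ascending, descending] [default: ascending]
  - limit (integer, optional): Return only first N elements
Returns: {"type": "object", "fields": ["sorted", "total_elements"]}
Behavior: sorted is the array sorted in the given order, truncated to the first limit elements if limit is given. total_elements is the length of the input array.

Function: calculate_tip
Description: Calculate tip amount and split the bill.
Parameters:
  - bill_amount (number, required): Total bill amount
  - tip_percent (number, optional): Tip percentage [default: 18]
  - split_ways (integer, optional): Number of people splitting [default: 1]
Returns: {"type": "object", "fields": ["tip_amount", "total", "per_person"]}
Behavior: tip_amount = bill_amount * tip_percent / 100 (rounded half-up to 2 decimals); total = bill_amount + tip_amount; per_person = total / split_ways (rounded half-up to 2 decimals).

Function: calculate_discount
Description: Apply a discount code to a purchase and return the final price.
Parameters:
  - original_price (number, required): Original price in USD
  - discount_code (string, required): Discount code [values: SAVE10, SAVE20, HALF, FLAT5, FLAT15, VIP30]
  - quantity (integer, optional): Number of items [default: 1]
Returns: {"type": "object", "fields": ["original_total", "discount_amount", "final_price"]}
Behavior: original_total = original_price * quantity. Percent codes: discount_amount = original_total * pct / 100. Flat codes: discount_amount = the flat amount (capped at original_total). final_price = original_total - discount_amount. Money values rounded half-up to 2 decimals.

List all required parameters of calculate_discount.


Parameters of calculate_discount and their required/optional flag:
  original_price: required
  discount_code: required
  quantity: optional
discount_code, original_price


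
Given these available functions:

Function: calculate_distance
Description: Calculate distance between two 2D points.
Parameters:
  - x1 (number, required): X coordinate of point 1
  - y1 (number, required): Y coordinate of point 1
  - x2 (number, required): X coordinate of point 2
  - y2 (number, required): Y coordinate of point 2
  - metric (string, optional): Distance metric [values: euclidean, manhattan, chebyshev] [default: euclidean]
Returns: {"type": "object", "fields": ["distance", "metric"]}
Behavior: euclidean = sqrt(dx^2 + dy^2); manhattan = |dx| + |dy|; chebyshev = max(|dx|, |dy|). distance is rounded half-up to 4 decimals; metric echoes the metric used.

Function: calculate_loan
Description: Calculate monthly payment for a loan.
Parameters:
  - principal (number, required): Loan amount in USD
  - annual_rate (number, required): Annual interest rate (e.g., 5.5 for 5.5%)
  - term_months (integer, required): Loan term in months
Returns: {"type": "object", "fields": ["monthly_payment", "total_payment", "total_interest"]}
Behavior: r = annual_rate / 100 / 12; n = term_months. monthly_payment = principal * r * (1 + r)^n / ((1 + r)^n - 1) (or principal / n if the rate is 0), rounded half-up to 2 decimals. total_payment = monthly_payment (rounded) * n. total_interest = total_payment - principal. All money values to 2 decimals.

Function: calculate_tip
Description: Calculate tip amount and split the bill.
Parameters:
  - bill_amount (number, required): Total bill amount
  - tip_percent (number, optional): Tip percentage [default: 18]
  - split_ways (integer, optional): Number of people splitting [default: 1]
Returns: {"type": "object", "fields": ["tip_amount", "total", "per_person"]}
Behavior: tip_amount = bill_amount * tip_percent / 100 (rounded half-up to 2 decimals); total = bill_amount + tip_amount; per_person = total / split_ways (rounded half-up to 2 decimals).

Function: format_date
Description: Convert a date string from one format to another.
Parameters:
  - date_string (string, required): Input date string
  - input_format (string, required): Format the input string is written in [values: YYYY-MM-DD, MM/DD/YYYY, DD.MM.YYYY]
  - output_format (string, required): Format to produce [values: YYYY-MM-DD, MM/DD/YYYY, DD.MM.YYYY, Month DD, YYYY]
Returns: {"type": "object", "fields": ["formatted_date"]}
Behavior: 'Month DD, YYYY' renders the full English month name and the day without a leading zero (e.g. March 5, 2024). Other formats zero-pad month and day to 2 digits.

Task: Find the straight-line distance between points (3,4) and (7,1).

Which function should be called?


The task needs a function whose description is: Calculate distance between two 2D points.
calculate_distance


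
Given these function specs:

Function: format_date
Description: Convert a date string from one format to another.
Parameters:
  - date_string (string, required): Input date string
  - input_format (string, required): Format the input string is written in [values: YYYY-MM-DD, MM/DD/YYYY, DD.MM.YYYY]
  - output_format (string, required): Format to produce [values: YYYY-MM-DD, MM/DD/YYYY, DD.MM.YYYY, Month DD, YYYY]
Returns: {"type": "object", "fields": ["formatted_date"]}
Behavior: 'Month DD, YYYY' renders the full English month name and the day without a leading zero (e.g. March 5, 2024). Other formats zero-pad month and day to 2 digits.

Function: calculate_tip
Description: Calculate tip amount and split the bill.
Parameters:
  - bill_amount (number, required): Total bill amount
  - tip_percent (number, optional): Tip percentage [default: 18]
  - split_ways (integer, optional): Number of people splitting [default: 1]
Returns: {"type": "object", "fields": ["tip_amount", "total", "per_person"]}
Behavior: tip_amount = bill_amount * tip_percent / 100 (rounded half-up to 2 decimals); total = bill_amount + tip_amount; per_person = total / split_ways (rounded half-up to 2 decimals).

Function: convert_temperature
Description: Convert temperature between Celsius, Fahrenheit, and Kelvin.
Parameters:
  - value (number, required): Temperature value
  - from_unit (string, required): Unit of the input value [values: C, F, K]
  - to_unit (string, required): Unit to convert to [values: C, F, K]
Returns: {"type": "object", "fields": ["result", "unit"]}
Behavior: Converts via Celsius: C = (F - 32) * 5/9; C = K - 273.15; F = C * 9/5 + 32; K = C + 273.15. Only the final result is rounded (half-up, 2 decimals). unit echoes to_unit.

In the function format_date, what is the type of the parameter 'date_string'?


The format_date spec declares:
  - date_string (string, required): Input date string
Type:
string


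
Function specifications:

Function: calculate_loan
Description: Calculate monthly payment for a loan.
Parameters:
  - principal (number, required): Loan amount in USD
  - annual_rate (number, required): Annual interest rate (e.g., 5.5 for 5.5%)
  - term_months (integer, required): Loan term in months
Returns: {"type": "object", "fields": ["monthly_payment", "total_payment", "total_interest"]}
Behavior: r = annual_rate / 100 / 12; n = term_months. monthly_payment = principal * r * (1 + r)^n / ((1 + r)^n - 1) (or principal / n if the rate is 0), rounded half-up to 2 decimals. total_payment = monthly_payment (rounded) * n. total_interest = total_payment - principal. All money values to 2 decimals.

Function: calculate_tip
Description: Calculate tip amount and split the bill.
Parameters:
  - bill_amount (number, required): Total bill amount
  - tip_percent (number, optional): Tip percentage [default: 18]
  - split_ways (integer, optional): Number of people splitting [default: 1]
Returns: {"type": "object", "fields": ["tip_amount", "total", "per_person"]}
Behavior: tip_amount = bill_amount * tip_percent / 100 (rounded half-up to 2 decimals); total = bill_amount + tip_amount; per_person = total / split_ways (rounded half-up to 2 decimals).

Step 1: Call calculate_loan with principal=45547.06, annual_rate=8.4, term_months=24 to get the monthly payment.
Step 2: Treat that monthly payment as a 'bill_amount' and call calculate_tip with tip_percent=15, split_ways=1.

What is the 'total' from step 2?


Step 1: calculate_loan(principal=45547.06, annual_rate=8.4, term_months=24)
  r = 8.4 / 100 / 12 = 0.007 (keep full precision)
  (1 + r)^24 = 1.18224448
  monthly_payment = 45547.06 * 0.007 * 1.18224448 / (1.18224448 - 1) = 2068.289419 -> 2068.29
  total_payment = 2068.29 * 24 = 49638.96
  total_interest = 49638.96 - 45547.06 = 4091.90
  -> monthly_payment = 2068.29
Step 2: calculate_tip(bill_amount=2068.29, tip_percent=15, split_ways=1)
  tip_amount = 2068.29 * 15/100 = 310.2435 -> 310.24
  total = 2068.29 + 310.24 = 2378.53
  per_person = 2378.53 / 1 = 2378.53 -> 2378.53
  -> total = 2378.53
$2378.53


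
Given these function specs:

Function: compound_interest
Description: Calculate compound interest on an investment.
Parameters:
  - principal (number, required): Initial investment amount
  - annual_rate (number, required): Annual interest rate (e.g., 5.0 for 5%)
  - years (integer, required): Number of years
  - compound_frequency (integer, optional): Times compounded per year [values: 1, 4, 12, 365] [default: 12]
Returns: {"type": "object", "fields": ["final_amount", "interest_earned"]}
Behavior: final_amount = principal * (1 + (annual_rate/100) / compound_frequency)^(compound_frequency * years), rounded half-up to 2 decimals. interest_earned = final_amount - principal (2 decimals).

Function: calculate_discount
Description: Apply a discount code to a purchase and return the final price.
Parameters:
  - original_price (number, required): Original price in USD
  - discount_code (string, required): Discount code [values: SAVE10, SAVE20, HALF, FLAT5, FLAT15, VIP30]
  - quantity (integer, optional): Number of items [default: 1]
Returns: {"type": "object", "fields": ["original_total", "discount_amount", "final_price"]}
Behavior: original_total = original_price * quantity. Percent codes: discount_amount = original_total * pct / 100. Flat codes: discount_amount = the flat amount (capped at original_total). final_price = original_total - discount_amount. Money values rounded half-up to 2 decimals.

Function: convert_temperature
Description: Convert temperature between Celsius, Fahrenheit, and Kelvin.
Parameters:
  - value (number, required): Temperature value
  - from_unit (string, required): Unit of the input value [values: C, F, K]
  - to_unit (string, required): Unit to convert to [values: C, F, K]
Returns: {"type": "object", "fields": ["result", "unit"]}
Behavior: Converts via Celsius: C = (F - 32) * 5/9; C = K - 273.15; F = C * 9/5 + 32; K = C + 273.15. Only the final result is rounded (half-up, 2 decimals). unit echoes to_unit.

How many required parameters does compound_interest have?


Parameters of compound_interest: principal (required), annual_rate (required), years (required), compound_frequency (optional)
Required count:
3


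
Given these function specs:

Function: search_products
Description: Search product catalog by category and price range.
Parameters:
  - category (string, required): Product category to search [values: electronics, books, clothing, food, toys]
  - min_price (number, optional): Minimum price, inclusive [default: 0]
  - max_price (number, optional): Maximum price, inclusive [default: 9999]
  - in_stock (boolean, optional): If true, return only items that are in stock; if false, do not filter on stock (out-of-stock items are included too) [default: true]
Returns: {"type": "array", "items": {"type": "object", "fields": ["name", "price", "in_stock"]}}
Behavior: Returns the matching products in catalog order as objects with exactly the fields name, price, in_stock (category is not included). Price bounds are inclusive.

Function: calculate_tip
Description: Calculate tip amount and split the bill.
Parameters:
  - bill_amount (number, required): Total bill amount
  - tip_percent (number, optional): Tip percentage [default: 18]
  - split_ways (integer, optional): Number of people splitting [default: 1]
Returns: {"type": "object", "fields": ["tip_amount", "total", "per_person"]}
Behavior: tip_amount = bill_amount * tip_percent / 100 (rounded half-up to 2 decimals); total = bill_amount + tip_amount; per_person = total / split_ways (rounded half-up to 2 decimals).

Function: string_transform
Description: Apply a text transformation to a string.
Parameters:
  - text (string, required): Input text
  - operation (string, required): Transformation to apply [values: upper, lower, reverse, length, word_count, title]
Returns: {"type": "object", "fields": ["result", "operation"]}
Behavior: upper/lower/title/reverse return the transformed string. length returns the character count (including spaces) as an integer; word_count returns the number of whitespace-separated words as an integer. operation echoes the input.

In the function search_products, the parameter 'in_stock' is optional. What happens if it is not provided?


The search_products spec declares:
  - in_stock (boolean, optional): If true, return only items that are in stock; if false, do not filter on stock (out-of-stock items are included too) [default: true]
It defaults to true


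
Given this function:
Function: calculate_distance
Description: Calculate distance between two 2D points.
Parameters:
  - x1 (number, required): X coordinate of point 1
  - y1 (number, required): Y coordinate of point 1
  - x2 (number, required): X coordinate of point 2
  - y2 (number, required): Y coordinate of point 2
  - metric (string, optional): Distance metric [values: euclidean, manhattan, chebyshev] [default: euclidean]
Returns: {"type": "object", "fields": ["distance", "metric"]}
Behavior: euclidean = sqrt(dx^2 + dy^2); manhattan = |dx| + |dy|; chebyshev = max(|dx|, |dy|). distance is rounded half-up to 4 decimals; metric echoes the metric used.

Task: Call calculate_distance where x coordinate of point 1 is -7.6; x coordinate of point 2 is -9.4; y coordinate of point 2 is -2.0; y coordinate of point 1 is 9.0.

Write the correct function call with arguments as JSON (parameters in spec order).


Mapping each described value to its parameter name:
  'X coordinate of point 1' -> x1 = -7.6
  'X coordinate of point 2' -> x2 = -9.4
  'Y coordinate of point 2' -> y2 = -2.0
  'Y coordinate of point 1' -> y1 = 9.0
calculate_distance({"x1": -7.6, "y1": 9.0, "x2": -9.4, "y2": -2.0})


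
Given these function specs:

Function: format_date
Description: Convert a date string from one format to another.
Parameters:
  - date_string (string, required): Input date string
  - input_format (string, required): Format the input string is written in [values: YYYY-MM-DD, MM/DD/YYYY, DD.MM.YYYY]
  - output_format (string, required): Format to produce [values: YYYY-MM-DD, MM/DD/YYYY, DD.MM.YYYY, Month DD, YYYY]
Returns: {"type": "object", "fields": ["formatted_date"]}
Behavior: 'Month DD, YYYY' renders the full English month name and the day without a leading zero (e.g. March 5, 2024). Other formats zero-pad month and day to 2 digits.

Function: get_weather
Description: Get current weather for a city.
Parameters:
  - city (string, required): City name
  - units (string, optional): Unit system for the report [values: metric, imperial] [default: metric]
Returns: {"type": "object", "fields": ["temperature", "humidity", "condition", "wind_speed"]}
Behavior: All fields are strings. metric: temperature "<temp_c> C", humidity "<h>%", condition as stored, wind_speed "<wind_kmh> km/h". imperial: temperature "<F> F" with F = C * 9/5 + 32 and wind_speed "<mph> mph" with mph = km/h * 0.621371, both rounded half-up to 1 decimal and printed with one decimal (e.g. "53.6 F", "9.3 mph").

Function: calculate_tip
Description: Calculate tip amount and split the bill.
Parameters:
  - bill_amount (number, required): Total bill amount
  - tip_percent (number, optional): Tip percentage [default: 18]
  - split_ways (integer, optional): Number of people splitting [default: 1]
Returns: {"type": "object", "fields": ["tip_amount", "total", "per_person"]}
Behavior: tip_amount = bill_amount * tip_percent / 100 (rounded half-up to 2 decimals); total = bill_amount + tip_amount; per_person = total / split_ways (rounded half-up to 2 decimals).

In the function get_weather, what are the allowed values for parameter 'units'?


The get_weather spec declares:
  - units (string, optional): Unit system for the report [values: metric, imperial] [default: metric]
Allowed values:
metric, imperial


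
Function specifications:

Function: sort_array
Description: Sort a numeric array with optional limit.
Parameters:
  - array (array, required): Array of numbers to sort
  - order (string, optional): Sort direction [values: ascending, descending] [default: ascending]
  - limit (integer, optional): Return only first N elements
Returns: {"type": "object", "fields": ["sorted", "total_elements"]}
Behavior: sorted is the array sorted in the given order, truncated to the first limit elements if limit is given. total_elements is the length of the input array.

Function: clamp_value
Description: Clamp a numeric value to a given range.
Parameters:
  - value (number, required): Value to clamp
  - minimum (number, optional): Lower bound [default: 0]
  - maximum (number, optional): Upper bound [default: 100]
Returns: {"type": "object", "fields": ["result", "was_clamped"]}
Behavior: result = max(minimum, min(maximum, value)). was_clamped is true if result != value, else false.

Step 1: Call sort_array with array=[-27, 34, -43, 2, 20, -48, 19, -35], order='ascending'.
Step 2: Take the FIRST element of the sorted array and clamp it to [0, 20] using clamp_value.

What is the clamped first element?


Step 1: sort_array(order=ascending)
  sorted: [-48, -43, -35, -27, 2, 19, 20, 34]
  -> first element = -48
Step 2: clamp_value(value=-48, minimum=0, maximum=20)
  result = max(0, min(20, -48)) = max(0, -48) = 0
  was_clamped = (0 != -48) = true
  -> result = 0
0


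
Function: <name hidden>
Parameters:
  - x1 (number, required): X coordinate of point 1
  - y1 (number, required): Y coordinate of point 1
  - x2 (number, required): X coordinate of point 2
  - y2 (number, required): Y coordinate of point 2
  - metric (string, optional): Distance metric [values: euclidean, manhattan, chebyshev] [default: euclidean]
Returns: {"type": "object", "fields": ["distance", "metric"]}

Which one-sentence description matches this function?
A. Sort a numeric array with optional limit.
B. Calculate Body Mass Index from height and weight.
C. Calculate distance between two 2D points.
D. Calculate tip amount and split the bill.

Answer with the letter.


Parameters x1, y1, x2, y2, metric and return ["distance", "metric"] fit: Calculate distance between two 2D points.
C


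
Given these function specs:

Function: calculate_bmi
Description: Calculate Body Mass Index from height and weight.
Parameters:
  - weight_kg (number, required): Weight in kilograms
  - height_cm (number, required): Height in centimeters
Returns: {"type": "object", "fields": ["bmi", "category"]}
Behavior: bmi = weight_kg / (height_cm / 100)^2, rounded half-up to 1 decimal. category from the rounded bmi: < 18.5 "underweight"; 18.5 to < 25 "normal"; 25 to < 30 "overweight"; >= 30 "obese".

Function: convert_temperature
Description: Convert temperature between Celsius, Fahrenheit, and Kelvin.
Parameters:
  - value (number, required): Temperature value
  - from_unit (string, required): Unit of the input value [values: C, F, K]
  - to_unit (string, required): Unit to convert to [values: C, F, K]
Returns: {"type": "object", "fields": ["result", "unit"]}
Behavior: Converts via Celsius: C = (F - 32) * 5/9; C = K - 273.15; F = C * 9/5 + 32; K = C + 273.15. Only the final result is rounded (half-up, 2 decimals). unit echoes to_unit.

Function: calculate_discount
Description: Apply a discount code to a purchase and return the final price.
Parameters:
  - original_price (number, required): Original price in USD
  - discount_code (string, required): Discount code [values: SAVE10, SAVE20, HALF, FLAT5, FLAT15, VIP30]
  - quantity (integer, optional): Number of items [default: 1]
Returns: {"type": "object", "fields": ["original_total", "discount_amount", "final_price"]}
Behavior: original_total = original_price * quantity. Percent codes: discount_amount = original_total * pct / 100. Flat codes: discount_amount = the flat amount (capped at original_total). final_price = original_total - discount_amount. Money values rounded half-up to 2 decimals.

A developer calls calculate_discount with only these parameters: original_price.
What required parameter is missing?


Required parameters: original_price, discount_code
Provided: original_price
Missing: discount_code
discount_code


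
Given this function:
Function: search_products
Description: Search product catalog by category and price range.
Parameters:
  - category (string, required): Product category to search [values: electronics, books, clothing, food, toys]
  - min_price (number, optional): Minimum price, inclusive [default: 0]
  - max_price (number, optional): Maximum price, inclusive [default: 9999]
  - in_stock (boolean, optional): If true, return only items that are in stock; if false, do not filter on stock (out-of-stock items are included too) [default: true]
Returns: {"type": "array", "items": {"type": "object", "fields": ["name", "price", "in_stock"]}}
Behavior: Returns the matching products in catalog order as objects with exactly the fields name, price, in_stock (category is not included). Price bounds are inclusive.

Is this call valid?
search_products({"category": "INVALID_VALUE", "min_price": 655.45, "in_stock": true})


Checking parameter values...
Parameter 'category' has value 'INVALID_VALUE' not in allowed: electronics, books, clothing, food, toys
Invalid - 'category' must be one of electronics, books, clothing, food, toys


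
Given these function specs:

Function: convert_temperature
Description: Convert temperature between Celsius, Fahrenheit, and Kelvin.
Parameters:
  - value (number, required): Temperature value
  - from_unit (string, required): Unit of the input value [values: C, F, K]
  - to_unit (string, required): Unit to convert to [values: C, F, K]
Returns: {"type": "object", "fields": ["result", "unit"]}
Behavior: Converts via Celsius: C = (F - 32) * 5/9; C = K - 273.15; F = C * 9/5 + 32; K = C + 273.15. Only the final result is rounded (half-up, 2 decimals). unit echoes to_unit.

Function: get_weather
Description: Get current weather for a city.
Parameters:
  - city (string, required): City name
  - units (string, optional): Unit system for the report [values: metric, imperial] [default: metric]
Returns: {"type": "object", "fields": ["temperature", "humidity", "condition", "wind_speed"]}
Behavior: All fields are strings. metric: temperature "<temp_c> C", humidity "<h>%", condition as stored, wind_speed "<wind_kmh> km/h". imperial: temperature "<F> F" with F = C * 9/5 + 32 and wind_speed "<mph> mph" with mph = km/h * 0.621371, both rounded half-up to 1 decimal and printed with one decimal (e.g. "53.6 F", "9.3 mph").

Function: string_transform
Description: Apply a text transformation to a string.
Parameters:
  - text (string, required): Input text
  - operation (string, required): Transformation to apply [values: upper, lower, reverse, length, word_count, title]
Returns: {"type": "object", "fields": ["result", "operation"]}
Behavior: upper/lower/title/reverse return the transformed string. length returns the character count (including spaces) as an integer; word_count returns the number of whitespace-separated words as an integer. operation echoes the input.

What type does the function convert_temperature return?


The convert_temperature spec declares Returns: {"type": "object", "fields": ["result", "unit"]}
Type:
object


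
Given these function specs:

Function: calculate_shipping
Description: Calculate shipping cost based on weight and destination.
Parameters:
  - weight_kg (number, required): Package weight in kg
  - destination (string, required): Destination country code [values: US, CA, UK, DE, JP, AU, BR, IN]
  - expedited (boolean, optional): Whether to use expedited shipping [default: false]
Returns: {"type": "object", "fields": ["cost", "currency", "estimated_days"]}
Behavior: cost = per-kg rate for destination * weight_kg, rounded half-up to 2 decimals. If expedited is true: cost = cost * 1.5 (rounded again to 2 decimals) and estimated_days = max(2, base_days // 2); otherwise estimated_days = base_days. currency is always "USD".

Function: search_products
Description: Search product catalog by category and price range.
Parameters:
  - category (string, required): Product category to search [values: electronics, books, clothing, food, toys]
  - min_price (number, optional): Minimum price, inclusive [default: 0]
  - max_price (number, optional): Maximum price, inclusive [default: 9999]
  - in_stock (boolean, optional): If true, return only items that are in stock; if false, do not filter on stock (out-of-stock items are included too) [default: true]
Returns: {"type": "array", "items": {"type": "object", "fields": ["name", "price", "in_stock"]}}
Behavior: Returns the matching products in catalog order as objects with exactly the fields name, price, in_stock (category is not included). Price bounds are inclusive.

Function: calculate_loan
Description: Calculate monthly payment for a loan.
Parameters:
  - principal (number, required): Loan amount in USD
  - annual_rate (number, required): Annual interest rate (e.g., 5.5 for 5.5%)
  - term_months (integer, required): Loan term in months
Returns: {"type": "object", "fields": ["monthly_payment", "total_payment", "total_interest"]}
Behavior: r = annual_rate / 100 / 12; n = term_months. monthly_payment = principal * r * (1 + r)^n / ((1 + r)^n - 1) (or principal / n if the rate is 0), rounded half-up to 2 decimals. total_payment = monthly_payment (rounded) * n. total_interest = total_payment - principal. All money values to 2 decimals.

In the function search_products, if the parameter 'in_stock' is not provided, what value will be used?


The search_products spec declares:
  - in_stock (boolean, optional): If true, return only items that are in stock; if false, do not filter on stock (out-of-stock items are included too) [default: true]
Default:
true


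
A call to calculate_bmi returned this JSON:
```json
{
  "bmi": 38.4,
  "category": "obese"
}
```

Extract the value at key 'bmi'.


38.4


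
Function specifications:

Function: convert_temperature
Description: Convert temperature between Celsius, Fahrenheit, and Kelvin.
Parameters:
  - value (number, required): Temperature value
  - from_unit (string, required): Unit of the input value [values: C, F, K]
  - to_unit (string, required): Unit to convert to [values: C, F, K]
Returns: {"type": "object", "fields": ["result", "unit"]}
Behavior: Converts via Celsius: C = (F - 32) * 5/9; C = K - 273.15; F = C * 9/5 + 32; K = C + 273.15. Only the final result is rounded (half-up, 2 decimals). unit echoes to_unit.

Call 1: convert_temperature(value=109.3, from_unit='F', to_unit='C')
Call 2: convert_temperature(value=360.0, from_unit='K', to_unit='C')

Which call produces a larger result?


Call 1:
  To C: (109.3 - 32) * 5/9 = 42.944444
  Target is C: 42.944444
  Round to 2 decimals: 42.94
  -> 42.94 C
Call 2:
  To C: 360 - 273.15 = 86.85
  Target is C: 86.85
  Round to 2 decimals: 86.85
  -> 86.85 C
Call 2 (86.85 C)


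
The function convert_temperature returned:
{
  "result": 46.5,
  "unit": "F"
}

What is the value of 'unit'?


F


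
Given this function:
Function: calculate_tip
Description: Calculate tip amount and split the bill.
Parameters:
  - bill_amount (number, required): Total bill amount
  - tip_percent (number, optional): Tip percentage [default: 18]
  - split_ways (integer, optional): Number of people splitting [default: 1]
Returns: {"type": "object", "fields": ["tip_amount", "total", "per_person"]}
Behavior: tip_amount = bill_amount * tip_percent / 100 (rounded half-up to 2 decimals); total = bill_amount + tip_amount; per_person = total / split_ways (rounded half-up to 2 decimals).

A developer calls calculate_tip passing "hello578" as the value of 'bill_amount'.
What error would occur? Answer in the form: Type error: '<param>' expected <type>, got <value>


Spec: 'bill_amount' is declared as number; "hello578" is a string.
Type error: 'bill_amount' expected number, got "hello578"


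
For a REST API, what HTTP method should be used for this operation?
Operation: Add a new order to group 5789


GET = read, POST = create, PUT = update/replace, DELETE = remove
This operation is a create.
POST


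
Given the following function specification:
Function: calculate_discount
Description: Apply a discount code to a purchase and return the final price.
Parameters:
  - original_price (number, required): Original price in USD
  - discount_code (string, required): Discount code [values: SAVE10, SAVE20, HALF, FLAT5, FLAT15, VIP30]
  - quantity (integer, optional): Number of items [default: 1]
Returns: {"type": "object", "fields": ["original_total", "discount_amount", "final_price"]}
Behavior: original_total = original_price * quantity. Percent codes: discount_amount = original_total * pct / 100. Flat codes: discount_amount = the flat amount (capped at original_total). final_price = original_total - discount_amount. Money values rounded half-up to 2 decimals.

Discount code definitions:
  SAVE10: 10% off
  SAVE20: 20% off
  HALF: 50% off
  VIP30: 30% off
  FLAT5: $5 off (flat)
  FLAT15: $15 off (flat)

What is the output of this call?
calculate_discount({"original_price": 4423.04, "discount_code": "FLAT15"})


Defaults applied: quantity=1
original_total = 4423.04 * 1 = 4423.04
FLAT15 = $15 flat: discount_amount = min(15.00, 4423.04) = 15.00
final_price = 4423.04 - 15.00 = 4408.04
Output:
{"original_total": 4423.04, "discount_amount": 15.0, "final_price": 4408.04}


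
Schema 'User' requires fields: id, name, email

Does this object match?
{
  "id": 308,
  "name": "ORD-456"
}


Checking required fields...
Missing: email
Invalid - missing required field 'email'


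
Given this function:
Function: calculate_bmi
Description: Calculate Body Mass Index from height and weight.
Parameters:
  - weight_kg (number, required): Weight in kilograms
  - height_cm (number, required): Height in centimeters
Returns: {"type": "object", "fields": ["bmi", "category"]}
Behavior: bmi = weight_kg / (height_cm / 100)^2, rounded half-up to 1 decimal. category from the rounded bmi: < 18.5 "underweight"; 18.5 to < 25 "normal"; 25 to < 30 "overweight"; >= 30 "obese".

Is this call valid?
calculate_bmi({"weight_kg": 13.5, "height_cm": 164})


Checking all required parameters present and types match... All valid.
Valid


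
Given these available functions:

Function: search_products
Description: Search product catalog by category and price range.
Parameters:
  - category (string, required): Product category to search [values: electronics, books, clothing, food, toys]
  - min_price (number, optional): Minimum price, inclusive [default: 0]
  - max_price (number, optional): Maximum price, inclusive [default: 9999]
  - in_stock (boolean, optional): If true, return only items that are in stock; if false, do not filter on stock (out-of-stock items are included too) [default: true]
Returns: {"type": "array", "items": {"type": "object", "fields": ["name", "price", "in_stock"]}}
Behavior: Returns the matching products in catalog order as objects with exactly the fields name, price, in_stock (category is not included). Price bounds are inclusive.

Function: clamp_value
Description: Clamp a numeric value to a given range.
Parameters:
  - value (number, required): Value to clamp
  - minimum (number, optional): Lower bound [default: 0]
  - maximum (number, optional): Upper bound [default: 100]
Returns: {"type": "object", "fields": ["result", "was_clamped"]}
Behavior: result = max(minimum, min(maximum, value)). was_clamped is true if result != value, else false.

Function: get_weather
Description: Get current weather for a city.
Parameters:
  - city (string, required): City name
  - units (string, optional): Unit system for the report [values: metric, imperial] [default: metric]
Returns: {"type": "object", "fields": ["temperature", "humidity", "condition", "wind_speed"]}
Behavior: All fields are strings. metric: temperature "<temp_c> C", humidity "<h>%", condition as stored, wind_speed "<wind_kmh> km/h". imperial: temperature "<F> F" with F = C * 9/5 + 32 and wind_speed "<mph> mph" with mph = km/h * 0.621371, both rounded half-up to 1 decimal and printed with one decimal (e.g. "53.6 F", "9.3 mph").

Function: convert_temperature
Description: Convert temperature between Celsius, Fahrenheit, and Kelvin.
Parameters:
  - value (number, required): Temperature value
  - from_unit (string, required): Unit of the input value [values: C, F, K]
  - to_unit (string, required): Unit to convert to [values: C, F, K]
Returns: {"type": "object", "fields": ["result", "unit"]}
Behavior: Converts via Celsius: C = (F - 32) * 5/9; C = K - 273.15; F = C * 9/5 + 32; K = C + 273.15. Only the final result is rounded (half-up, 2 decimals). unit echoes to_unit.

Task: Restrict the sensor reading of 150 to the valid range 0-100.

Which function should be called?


The task needs a function whose description is: Clamp a numeric value to a given range.
clamp_value


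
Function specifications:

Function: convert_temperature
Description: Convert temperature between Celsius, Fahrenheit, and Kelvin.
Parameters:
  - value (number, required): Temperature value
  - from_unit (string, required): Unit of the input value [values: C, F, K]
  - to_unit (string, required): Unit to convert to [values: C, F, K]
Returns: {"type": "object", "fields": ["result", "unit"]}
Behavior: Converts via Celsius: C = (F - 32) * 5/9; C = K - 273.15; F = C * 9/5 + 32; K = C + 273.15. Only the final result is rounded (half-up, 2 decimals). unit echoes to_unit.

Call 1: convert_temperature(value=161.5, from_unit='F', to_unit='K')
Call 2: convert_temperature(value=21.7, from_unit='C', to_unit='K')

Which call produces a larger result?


Call 1:
  To C: (161.5 - 32) * 5/9 = 71.944444
  To K: 71.944444 + 273.15 = 345.094444
  Round to 2 decimals: 345.09
  -> 345.09 K
Call 2:
  Input already in C: 21.7
  To K: 21.7 + 273.15 = 294.85
  Round to 2 decimals: 294.85
  -> 294.85 K
Call 1 (345.09 K)


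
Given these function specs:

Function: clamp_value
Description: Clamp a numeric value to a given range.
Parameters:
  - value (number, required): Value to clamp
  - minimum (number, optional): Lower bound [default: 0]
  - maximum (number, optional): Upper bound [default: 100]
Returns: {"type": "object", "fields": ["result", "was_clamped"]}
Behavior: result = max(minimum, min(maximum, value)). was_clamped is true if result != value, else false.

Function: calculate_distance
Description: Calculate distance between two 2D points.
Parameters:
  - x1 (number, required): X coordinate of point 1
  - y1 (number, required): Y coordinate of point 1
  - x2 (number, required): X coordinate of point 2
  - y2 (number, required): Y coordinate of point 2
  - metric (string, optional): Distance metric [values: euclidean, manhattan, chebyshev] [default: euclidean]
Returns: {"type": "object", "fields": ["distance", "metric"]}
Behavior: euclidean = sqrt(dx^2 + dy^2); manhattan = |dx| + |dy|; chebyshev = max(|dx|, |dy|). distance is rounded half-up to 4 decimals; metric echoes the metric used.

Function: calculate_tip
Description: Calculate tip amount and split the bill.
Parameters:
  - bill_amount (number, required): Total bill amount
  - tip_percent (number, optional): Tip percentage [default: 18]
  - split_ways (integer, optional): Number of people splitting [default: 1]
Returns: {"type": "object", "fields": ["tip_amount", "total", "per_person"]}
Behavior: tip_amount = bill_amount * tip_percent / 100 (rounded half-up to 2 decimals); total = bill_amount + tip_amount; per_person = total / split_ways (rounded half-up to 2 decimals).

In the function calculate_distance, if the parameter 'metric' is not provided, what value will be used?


The calculate_distance spec declares:
  - metric (string, optional): Distance metric [values: euclidean, manhattan, chebyshev] [default: euclidean]
Default:
euclidean


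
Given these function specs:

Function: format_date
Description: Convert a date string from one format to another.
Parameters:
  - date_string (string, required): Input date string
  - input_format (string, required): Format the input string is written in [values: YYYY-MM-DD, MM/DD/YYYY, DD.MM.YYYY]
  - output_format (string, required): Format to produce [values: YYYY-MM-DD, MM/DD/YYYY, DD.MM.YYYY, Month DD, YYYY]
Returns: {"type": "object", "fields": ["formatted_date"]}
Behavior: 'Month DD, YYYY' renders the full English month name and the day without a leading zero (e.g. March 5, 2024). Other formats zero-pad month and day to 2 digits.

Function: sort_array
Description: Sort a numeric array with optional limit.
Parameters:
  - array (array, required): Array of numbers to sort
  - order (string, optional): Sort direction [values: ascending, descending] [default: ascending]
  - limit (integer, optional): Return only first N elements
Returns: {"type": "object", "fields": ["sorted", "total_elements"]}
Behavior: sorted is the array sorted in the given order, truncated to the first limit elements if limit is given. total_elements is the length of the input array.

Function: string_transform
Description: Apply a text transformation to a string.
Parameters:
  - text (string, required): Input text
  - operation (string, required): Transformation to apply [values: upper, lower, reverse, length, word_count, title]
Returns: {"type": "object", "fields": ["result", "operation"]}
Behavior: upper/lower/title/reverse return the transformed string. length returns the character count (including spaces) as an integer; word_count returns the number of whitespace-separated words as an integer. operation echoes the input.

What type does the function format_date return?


The format_date spec declares Returns: {"type": "object", "fields": ["formatted_date"]}
Type:
object


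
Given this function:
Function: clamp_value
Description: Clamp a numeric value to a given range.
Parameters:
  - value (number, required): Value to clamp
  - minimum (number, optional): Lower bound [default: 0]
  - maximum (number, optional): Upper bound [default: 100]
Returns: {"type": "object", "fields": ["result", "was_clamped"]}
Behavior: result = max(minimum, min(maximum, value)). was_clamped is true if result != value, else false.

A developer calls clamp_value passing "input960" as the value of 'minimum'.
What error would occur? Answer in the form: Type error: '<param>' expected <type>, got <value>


Spec: 'minimum' is declared as number; "input960" is a string.
Type error: 'minimum' expected number, got "input960"


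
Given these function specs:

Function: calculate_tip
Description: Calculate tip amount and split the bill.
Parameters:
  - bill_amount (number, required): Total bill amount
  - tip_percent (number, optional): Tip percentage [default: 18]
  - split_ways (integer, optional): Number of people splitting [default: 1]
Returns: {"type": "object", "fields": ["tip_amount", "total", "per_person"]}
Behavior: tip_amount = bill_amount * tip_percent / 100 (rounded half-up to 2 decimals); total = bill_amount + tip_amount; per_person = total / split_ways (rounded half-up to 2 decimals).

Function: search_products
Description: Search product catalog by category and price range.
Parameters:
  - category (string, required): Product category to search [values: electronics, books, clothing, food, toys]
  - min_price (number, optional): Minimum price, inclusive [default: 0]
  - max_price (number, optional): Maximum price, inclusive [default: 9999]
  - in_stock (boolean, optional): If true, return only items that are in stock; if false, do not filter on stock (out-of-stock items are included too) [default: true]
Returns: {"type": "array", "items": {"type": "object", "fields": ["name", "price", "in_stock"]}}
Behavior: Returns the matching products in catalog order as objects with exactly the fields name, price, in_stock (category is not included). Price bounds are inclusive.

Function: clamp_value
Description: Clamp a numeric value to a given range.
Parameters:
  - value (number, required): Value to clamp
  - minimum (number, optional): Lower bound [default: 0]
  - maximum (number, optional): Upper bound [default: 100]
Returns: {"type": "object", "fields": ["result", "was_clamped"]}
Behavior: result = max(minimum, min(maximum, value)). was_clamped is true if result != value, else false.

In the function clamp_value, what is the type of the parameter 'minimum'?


The clamp_value spec declares:
  - minimum (number, optional): Lower bound [default: 0]
Type:
number
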